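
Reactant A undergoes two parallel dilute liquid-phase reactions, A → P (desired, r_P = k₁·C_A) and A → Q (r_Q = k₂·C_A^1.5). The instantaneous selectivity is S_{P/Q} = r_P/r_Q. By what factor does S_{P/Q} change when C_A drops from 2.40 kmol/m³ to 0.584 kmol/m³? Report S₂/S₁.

S_{P/Q} = (k₁/k₂)·C_A^-0.5, so S₂/S₁ = (C_{A,2}/C_{A,1})^-0.5.
= (0.584/2.40)^(-0.5) = (0.2433)^(-0.5) = 2.03.
Selectivity toward P rises as C_A falls — low-concentration operation is favoured.

2.03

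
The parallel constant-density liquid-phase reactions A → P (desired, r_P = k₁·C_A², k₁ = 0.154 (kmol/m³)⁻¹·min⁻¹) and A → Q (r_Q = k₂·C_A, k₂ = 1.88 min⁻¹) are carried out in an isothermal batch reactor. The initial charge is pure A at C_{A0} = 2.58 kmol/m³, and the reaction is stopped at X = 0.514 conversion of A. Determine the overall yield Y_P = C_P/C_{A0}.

0.0694

C_A = C_{A0}(1−X) = 1.254 kmol/m³.
Along a PFR/batch, dC_Q/dC_A = −r_Q/(r_P+r_Q) = −k₂/(k₂+k₁·C_A).
Integrating from C_{A0} to C_A: C_Q = (1.88/0.154)·ln[(1.88+0.154·2.58)/(1.88+0.154·1.25)] = 12.21·ln(2.277/2.073) = 1.147 kmol/m³.
Then C_P = (C_{A0}−C_A) − C_Q = 1.326 − 1.147 = 0.1791 kmol/m³.
Y_P = C_P/C_{A0} = 0.1791/2.58 = 0.0694.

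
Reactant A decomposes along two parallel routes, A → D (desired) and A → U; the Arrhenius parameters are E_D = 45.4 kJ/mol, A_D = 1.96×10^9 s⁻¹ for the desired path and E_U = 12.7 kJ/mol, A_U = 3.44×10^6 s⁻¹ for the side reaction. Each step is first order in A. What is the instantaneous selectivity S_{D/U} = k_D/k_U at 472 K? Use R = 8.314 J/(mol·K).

k_D/k_U = (A_D/A_U)·exp[−(E_D−E_U)/(RT)] = (A_D/A_U)·exp[(E_U−E_D)/(RT)].
(E_U−E_D)/(RT) = (12.7−45.4)×10³/(8.314×472) = -32700/3924 = -8.333.
k_D/k_U = (1.96×10^9/3.44×10^6)·exp(-8.333) = 569.8 × 2.405×10^-4 = 0.137.
Since E_D > E_U, raising the temperature improves selectivity toward D.

0.137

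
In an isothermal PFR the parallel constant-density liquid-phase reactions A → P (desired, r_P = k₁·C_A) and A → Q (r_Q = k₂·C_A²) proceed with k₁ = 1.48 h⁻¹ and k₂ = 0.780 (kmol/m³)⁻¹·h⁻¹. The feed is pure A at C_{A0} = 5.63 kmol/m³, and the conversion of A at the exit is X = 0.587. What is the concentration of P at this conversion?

1.10 kmol/m³

C_A = C_{A0}(1−X) = 2.325 kmol/m³.
Along a PFR/batch, dC_P/dC_A = −r_P/(r_P+r_Q) = −k₁/(k₁+k₂·C_A).
Integrating from C_{A0} to C_A: C_P = (1.48/0.780)·ln[(1.48+0.780·5.63)/(1.48+0.780·2.33)] = 1.897·ln(5.871/3.294) = 1.097 kmol/m³.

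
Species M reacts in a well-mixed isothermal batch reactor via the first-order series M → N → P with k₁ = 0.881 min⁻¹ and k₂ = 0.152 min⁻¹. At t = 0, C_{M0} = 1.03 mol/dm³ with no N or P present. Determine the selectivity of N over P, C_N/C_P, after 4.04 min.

Solving the coupled first-order balances gives C_N(t) = [k₁/(k₂−k₁)]·C_{M0}·(e^(−k₁t) − e^(−k₂t)).
e^(−k₁t) = e^(−0.881×4.04) = e^(−3.559) = 0.02846; e^(−k₂t) = e^(−0.6141) = 0.5411.
C_N = 0.881×1.03/(0.152−0.881) × (0.02846−0.5411) = (-1.245)×(-0.5127) = 0.6382 mol/dm³.
C_M = C_{M0}e^(−k₁t) = 0.02931 mol/dm³, so C_P = C_{M0}−C_M−C_N = 0.3625 mol/dm³; C_N/C_P = 1.76.

1.76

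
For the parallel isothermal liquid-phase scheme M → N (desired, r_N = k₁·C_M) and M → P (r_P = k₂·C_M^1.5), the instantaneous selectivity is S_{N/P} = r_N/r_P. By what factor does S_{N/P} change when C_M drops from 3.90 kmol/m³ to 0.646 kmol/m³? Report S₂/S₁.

S_{N/P} = (k₁/k₂)·C_M^-0.5, so S₂/S₁ = (C_{M,2}/C_{M,1})^-0.5.
= (0.646/3.90)^(-0.5) = (0.1656)^(-0.5) = 2.46.

2.46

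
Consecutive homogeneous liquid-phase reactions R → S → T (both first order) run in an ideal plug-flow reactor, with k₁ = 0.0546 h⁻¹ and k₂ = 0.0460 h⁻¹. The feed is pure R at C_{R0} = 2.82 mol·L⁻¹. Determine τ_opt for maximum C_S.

The intermediate peaks when r₁ = r₂, i.e. k₁e^(−k₁τ) = k₂e^(−k₂τ), giving τ_opt = ln(k₂/k₁)/(k₂−k₁).
= ln(0.0460/0.0546)/(0.0460−0.0546) = ln(0.8425)/-0.008600 = -0.1714/-0.008600 = 19.9 h.

19.9 h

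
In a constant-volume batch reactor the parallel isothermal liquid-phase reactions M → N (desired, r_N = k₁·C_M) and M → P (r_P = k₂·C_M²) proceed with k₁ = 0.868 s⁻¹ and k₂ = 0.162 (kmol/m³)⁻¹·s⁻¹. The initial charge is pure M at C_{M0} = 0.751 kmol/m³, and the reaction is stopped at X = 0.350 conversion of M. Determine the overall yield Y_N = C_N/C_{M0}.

C_M = C_{M0}(1−X) = 0.4882 kmol/m³.
Along a PFR/batch, dC_N/dC_M = −r_N/(r_N+r_P) = −k₁/(k₁+k₂·C_M).
Integrating from C_{M0} to C_M: C_N = (0.868/0.162)·ln[(0.868+0.162·0.751)/(0.868+0.162·0.488)] = 5.358·ln(0.9897/0.9471) = 0.2356 kmol/m³.
Y_N = C_N/C_{M0} = 0.2356/0.751 = 0.314.

0.314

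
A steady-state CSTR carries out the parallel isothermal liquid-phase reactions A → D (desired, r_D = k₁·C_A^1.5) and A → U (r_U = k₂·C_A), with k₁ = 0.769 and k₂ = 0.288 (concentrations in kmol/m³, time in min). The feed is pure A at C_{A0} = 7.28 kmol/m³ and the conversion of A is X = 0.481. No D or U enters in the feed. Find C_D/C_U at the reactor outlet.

Exit C_A = C_{A0}(1−X) = 7.28×0.519 = 3.778 kmol/m³.
Rates in a CSTR are evaluated at the outlet concentration: r_D = 0.769×3.778^1.5 = 5.648, r_U = 0.288×3.778 = 1.088.
Overall selectivity = C_D/C_U = r_Dτ/(r_Uτ) = r_D/r_U = 5.19.

5.19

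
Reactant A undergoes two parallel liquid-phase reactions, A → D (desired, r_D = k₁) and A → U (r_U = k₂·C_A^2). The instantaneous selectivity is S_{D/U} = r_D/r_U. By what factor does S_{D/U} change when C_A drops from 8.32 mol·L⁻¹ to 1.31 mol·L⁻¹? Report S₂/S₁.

S_{D/U} = (k₁/k₂)·C_A^-2, so S₂/S₁ = (C_{A,2}/C_{A,1})^-2.
= (1.31/8.32)^(-2) = (0.1575)^(-2) = 40.3.

40.3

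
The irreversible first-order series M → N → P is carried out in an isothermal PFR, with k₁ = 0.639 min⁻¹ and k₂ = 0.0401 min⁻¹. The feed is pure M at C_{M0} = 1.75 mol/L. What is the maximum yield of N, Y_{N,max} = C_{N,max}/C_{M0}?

For a first-order series the maximum intermediate yield is C_{N,max}/C_{M0} = (k₁/k₂)^[k₂/(k₂−k₁)].
= (0.639/0.0401)^(0.0401/(0.0401−0.639)) = (15.94)^(-0.06696) = 0.8308.

0.831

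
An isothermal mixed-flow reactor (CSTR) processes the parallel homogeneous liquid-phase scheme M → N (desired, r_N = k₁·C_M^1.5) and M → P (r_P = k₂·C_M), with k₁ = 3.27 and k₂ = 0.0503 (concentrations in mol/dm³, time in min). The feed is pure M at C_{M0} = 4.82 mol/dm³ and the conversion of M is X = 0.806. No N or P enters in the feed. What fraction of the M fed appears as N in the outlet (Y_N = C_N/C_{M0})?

0.793

Exit C_M = C_{M0}(1−X) = 4.82×0.194 = 0.9351 mol/dm³.
Rates in a CSTR are evaluated at the outlet concentration: r_N = 3.27×0.9351^1.5 = 2.957, r_P = 0.0503×0.9351 = 0.04703.
Fraction of consumed M going to N: r_N/(r_N+r_P) = 0.9843.
C_N = 0.9843·C_{M0}·X = 0.9843×4.82×0.806 = 3.82 mol/dm³; Y_N = C_N/C_{M0} = 0.793.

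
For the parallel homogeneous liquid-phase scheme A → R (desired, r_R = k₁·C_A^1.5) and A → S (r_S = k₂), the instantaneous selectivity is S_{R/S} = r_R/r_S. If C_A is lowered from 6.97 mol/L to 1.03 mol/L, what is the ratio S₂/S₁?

0.0568

S_{R/S} = (k₁/k₂)·C_A^1.5, so S₂/S₁ = (C_{A,2}/C_{A,1})^1.5.
= (1.03/6.97)^1.5 = (0.1478)^1.5 = 0.0568.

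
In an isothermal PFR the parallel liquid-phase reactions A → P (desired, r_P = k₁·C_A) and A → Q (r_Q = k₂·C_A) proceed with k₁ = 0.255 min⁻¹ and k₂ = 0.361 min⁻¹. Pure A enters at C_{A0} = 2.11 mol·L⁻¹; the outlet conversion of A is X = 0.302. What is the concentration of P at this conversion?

C_A = C_{A0}(1−X) = 1.473 mol·L⁻¹.
Both paths are first order in A, so the instantaneous fraction to P is constant: dC_P/d(−C_A) = k₁/(k₁+k₂) = 0.4140.
C_P = 0.4140·(C_{A0}−C_A) = 0.4140×0.6372 = 0.264 mol·L⁻¹.

0.264 mol·L⁻¹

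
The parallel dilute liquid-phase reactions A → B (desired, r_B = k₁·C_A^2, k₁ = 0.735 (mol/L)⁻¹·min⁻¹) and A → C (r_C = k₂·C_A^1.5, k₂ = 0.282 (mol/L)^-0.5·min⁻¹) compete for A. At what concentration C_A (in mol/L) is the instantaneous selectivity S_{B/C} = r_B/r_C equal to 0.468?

S_{B/C} = (k₁/k₂)·C_A^0.5 ⇒ C_A = (S·k₂/k₁)^(2).
= (0.468×0.282/0.735)^(2) = (0.1796)^(2) = 0.0322 mol/L.

0.0322 mol/L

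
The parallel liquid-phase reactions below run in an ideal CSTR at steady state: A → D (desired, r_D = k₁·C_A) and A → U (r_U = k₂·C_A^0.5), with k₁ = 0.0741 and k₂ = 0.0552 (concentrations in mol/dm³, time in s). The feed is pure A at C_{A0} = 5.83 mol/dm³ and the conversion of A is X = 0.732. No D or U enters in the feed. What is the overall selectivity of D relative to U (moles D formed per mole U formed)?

1.68

Exit C_A = C_{A0}(1−X) = 5.83×0.268 = 1.562 mol/dm³.
A CSTR operates uniformly at the exit composition, giving r_D = 0.1158 and r_U = 0.06900 (each k·C_A^n at C_A = 1.562).
Overall selectivity = C_D/C_U = r_Dτ/(r_Uτ) = r_D/r_U = 1.68.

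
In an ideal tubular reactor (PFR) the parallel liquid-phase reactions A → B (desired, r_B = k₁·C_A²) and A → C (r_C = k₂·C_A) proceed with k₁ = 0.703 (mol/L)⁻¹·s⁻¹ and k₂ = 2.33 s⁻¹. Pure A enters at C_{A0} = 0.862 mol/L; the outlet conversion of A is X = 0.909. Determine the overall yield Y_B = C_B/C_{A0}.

0.110

C_A = C_{A0}(1−X) = 0.07844 mol/L.
Along a PFR/batch, dC_C/dC_A = −r_C/(r_B+r_C) = −k₂/(k₂+k₁·C_A).
Integrating from C_{A0} to C_A: C_C = (2.33/0.703)·ln[(2.33+0.703·0.862)/(2.33+0.703·0.0784)] = 3.314·ln(2.936/2.385) = 0.6887 mol/L.
Then C_B = (C_{A0}−C_A) − C_C = 0.7836 − 0.6887 = 0.09489 mol/L.
Y_B = C_B/C_{A0} = 0.09489/0.862 = 0.110.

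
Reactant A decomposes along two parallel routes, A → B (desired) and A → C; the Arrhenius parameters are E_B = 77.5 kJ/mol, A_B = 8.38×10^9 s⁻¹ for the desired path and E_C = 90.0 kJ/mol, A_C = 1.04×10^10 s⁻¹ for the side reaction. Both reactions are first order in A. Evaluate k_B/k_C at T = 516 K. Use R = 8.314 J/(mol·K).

14.8

k_B/k_C = (A_B/A_C)·exp[−(E_B−E_C)/(RT)] = (A_B/A_C)·exp[(E_C−E_B)/(RT)].
(E_C−E_B)/(RT) = (90.0−77.5)×10³/(8.314×516) = 12500/4290 = 2.914.
k_B/k_C = (8.38×10^9/1.04×10^10)·exp(2.914) = 0.8058 × 18.43 = 14.8.
Since E_B < E_C, lowering the temperature improves selectivity toward B.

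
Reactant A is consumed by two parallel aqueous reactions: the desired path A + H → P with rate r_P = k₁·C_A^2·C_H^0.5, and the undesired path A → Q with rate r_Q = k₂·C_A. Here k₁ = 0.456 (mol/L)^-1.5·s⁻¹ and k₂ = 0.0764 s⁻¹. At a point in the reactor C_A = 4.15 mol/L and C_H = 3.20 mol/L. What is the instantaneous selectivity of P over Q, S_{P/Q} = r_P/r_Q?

S_{P/Q} = r_P/r_Q = (k₁·C_A^2·C_H^0.5)/(k₂·C_A) = (k₁/k₂)·C_A·C_H^0.5.
= (0.456×4.150^2×3.200^0.5) / (0.0764×4.150) = 14.05/0.3171 = 44.3.
Since the desired path is higher order in A, keeping C_A high (PFR or concentrated feed) favours P.

44.3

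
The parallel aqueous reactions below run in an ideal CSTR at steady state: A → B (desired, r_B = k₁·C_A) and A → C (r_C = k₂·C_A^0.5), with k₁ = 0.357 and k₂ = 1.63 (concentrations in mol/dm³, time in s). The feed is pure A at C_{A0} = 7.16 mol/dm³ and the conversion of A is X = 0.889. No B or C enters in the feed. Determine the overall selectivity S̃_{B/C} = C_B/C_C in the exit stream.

0.195

Exit C_A = C_{A0}(1−X) = 7.16×0.111 = 0.7948 mol/dm³.
A CSTR operates uniformly at the exit composition, giving r_B = 0.2837 and r_C = 1.453 (each k·C_A^n at C_A = 0.7948).
Overall selectivity = C_B/C_C = r_Bτ/(r_Cτ) = r_B/r_C = 0.195.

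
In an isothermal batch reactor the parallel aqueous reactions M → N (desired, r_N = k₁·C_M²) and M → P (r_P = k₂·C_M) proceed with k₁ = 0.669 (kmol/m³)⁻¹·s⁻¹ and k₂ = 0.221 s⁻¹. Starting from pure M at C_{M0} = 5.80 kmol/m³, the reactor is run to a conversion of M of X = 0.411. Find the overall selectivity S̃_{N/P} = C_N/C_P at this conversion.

13.7

C_M = C_{M0}(1−X) = 3.416 kmol/m³.
Along a PFR/batch, dC_P/dC_M = −r_P/(r_N+r_P) = −k₂/(k₂+k₁·C_M).
Integrating from C_{M0} to C_M: C_P = (0.221/0.669)·ln[(0.221+0.669·5.80)/(0.221+0.669·3.42)] = 0.3303·ln(4.101/2.506) = 0.1627 kmol/m³.
Then C_N = (C_{M0}−C_M) − C_P = 2.384 − 0.1627 = 2.221 kmol/m³.
S̃_{N/P} = C_N/C_P = 2.221/0.1627 = 13.7.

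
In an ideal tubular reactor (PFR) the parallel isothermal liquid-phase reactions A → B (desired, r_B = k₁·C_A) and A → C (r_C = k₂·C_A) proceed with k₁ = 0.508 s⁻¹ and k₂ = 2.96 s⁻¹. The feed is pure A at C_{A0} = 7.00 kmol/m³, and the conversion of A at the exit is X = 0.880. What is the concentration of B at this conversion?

C_A = C_{A0}(1−X) = 0.8400 kmol/m³.
Both paths are first order in A, so the instantaneous fraction to B is constant: dC_B/d(−C_A) = k₁/(k₁+k₂) = 0.1465.
C_B = 0.1465·(C_{A0}−C_A) = 0.1465×6.160 = 0.902 kmol/m³.

0.902 kmol/m³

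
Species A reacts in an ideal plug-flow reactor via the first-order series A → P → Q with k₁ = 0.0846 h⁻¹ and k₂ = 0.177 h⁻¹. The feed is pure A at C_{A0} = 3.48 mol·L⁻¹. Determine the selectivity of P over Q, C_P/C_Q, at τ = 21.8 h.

For first-order series with pure A initially, C_P(τ) = k₁C_{A0}/(k₂−k₁)·(e^(−k₁τ) − e^(−k₂τ)).
e^(−k₁τ) = e^(−0.0846×21.8) = e^(−1.844) = 0.1581; e^(−k₂τ) = e^(−3.859) = 0.02110.
C_P = 0.0846×3.48/(0.177−0.0846) × (0.1581−0.02110) = 3.186×0.1370 = 0.4366 mol·L⁻¹.
C_A = C_{A0}e^(−k₁τ) = 0.5503 mol·L⁻¹, so C_Q = C_{A0}−C_A−C_P = 2.493 mol·L⁻¹; C_P/C_Q = 0.175.

0.175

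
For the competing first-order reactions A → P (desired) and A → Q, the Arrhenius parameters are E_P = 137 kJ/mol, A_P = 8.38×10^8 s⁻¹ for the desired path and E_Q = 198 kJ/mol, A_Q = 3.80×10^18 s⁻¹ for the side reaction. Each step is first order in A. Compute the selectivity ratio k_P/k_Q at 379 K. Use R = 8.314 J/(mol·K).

Since both paths have the same order in A, the concentration cancels and S_{P/Q} = k_P/k_Q = (A_P/A_Q)·exp[(E_Q−E_P)/(RT)].
(E_Q−E_P)/(RT) = (198−137)×10³/(8.314×379) = 61000/3151 = 19.36.
k_P/k_Q = (8.38×10^8/3.80×10^18)·exp(19.36) = 2.205×10^-10 × 2.555×10^8 = 0.0564.
Since E_P < E_Q, lowering the temperature improves selectivity toward P.

0.0564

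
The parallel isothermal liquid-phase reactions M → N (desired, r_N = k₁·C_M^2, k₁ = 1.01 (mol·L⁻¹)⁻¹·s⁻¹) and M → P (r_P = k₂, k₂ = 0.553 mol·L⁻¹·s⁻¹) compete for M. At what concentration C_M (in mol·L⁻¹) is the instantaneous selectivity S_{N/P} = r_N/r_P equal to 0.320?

S_{N/P} = (k₁/k₂)·C_M^2 ⇒ C_M = (S·k₂/k₁)^(0.5).
= (0.320×0.553/1.01)^(0.5) = (0.1752)^(0.5) = 0.419 mol·L⁻¹.

0.419 mol·L⁻¹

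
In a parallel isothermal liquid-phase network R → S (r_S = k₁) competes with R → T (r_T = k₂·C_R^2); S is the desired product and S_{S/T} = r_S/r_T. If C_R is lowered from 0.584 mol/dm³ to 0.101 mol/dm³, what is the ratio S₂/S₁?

33.4

S_{S/T} = (k₁/k₂)·C_R^-2, so S₂/S₁ = (C_{R,2}/C_{R,1})^-2.
= (0.101/0.584)^(-2) = (0.1729)^(-2) = 33.4.
Selectivity toward S rises as C_R falls — low-concentration operation is favoured.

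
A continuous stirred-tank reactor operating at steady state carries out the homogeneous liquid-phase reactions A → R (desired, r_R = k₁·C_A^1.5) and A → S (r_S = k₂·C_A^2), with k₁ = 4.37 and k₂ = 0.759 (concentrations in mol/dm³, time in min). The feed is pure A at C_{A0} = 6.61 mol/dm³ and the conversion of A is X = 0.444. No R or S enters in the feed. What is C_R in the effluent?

Exit C_A = C_{A0}(1−X) = 6.61×0.556 = 3.675 mol/dm³.
Rates in a CSTR are evaluated at the outlet concentration: r_R = 4.37×3.675^1.5 = 30.79, r_S = 0.759×3.675^2 = 10.25.
Fraction of consumed A going to R: r_R/(r_R+r_S) = 0.7502.
C_R = 0.7502·C_{A0}·X = 0.7502×6.61×0.444 = 2.20 mol/dm³.

2.20 mol/dm³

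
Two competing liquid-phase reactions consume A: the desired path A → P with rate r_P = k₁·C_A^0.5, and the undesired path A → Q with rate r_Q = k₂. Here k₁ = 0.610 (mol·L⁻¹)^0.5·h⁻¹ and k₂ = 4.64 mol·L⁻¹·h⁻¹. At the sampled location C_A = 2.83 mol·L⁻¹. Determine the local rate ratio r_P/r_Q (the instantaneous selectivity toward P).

S_{P/Q} = r_P/r_Q = (k₁·C_A^0.5)/(k₂) = (k₁/k₂)·C_A^0.5.
= (0.610×2.830^0.5) / (4.64) = 1.026/4.640 = 0.221.
Since the desired path is higher order in A, keeping C_A high (PFR or concentrated feed) favours P.

0.221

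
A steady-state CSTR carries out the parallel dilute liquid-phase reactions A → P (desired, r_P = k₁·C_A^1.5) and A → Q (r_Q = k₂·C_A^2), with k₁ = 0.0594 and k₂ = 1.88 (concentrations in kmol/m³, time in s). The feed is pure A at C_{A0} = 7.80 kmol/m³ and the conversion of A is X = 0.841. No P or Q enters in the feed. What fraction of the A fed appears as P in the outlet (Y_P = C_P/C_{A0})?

0.0232

Exit C_A = C_{A0}(1−X) = 7.80×0.159 = 1.240 kmol/m³.
In a CSTR the entire volume is at exit conditions, so r_P = 0.0594×1.240^1.5 = 0.08204 and r_Q = 1.88×1.240^2 = 2.892.
Fraction of consumed A going to P: r_P/(r_P+r_Q) = 0.02759.
C_P = 0.02759·C_{A0}·X = 0.02759×7.80×0.841 = 0.181 kmol/m³; Y_P = C_P/C_{A0} = 0.0232.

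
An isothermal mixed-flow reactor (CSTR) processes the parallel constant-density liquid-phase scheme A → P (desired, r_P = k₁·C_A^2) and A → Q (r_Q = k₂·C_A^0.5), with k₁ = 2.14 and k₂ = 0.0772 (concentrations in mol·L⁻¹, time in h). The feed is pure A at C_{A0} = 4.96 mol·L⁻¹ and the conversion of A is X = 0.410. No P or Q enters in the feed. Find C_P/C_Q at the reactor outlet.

139

Exit C_A = C_{A0}(1−X) = 4.96×0.590 = 2.926 mol·L⁻¹.
A CSTR operates uniformly at the exit composition, giving r_P = 18.33 and r_Q = 0.1321 (each k·C_A^n at C_A = 2.926).
Overall selectivity = C_P/C_Q = r_Pτ/(r_Qτ) = r_P/r_Q = 139.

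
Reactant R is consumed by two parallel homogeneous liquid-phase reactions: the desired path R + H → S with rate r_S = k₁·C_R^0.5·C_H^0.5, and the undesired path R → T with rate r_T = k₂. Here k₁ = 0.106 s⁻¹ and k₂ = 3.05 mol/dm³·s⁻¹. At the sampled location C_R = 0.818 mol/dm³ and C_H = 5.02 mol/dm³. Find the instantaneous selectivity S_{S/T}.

0.0704

S_{S/T} = r_S/r_T = (k₁·C_R^0.5·C_H^0.5)/(k₂) = (k₁/k₂)·C_R^0.5·C_H^0.5.
= (0.106×0.8180^0.5×5.020^0.5) / (3.05) = 0.2148/3.050 = 0.0704.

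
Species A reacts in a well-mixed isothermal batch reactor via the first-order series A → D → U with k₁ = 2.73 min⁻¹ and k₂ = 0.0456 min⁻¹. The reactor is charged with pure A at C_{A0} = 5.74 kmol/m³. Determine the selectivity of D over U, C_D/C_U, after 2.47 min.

For first-order series with pure A initially, C_D(t) = k₁C_{A0}/(k₂−k₁)·(e^(−k₁t) − e^(−k₂t)).
e^(−k₁t) = e^(−2.73×2.47) = e^(−6.743) = 0.001179; e^(−k₂t) = e^(−0.1126) = 0.8935.
C_D = 2.73×5.74/(0.0456−2.73) × (0.001179−0.8935) = (-5.838)×(-0.8923) = 5.209 kmol/m³.
C_A = C_{A0}e^(−k₁t) = 0.006767 kmol/m³, so C_U = C_{A0}−C_A−C_D = 0.5244 kmol/m³; C_D/C_U = 9.93.

9.93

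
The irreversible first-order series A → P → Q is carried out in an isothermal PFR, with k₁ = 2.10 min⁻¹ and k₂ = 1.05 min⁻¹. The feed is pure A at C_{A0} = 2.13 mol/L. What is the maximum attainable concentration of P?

1.06 mol/L

Evaluating C_P at τ_opt = ln(k₂/k₁)/(k₂−k₁) gives C_{P,max}/C_{A0} = (k₁/k₂)^[k₂/(k₂−k₁)].
= (2.10/1.05)^(1.05/(1.05−2.10)) = (2.000)^(-1.000) = 0.5000.
C_{P,max} = 0.5000×2.13 = 1.06 mol/L.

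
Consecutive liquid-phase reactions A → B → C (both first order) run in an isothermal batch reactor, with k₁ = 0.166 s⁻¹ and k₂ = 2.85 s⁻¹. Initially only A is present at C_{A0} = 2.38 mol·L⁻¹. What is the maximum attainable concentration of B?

For a first-order series the maximum intermediate yield is C_{B,max}/C_{A0} = (k₁/k₂)^[k₂/(k₂−k₁)].
= (0.166/2.85)^(2.85/(2.85−0.166)) = (0.05825)^(1.062) = 0.04885.
C_{B,max} = 0.04885×2.38 = 0.116 mol·L⁻¹.

0.116 mol·L⁻¹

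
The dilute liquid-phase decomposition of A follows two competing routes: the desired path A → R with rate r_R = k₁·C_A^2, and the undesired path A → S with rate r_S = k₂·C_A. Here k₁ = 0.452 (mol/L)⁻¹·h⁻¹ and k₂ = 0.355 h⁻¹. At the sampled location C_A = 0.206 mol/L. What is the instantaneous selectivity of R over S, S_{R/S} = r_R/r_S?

S_{R/S} = r_R/r_S = (k₁·C_A^2)/(k₂·C_A) = (k₁/k₂)·C_A.
= (0.452×0.2060^2) / (0.355×0.2060) = 0.01918/0.07313 = 0.262.
Since the desired path is higher order in A, keeping C_A high (PFR or concentrated feed) favours R.

0.262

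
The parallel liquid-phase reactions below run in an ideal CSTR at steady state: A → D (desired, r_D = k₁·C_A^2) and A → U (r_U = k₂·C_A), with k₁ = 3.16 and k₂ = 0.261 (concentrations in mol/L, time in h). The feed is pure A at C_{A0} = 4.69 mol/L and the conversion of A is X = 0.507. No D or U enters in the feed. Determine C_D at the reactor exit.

Exit C_A = C_{A0}(1−X) = 4.69×0.493 = 2.312 mol/L.
Rates in a CSTR are evaluated at the outlet concentration: r_D = 3.16×2.312^2 = 16.89, r_U = 0.261×2.312 = 0.6035.
Fraction of consumed A going to D: r_D/(r_D+r_U) = 0.9655.
C_D = 0.9655·C_{A0}·X = 0.9655×4.69×0.507 = 2.30 mol/L.

2.30 mol/L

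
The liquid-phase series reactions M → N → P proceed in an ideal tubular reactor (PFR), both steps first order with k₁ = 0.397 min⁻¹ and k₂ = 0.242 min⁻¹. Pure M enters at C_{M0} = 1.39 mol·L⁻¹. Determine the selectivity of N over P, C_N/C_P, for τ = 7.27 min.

0.461

The intermediate concentration in a first-order A→B→C sequence is C_N = k₁C_{M0}(e^(−k₁τ) − e^(−k₂τ))/(k₂−k₁).
e^(−k₁τ) = e^(−0.397×7.27) = e^(−2.886) = 0.05579; e^(−k₂τ) = e^(−1.759) = 0.1722.
C_N = 0.397×1.39/(0.242−0.397) × (0.05579−0.1722) = (-3.560)×(-0.1164) = 0.4143 mol·L⁻¹.
C_M = C_{M0}e^(−k₁τ) = 0.07755 mol·L⁻¹, so C_P = C_{M0}−C_M−C_N = 0.8982 mol·L⁻¹; C_N/C_P = 0.461.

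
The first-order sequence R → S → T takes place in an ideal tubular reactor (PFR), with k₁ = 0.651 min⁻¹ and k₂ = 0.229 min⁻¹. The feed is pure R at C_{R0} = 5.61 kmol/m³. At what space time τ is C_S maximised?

For first-order series the maximum of C_S occurs at τ_opt = ln(k₂/k₁)/(k₂−k₁).
= ln(0.229/0.651)/(0.229−0.651) = ln(0.3518)/-0.4220 = -1.045/-0.4220 = 2.48 min.

2.48 min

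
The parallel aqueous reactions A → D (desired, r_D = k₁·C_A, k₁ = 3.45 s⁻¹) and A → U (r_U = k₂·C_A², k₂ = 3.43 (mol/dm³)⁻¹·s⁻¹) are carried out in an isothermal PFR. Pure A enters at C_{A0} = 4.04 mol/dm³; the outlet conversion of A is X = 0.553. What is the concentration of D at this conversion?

0.588 mol/dm³

C_A = C_{A0}(1−X) = 1.806 mol/dm³.
Along a PFR/batch, dC_D/dC_A = −r_D/(r_D+r_U) = −k₁/(k₁+k₂·C_A).
Integrating from C_{A0} to C_A: C_D = (3.45/3.43)·ln[(3.45+3.43·4.04)/(3.45+3.43·1.81)] = 1.006·ln(17.31/9.644) = 0.5882 mol/dm³.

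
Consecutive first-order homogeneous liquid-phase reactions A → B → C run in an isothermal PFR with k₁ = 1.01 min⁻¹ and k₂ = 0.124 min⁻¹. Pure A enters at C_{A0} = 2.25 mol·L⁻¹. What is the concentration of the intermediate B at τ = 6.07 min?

1.20 mol·L⁻¹

Solving the coupled first-order balances gives C_B(τ) = [k₁/(k₂−k₁)]·C_{A0}·(e^(−k₁τ) − e^(−k₂τ)).
e^(−k₁τ) = e^(−1.01×6.07) = e^(−6.131) = 0.002175; e^(−k₂τ) = e^(−0.7527) = 0.4711.
C_B = 1.01×2.25/(0.124−1.01) × (0.002175−0.4711) = (-2.565)×(-0.4689) = 1.203 mol·L⁻¹.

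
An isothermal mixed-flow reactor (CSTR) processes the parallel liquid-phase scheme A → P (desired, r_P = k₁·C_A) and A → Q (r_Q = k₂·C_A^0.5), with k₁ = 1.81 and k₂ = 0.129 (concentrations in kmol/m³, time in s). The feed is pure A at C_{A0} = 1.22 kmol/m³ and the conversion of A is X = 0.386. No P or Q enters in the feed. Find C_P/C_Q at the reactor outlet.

12.1

Exit C_A = C_{A0}(1−X) = 1.22×0.614 = 0.7491 kmol/m³.
Rates in a CSTR are evaluated at the outlet concentration: r_P = 1.81×0.7491 = 1.356, r_Q = 0.129×0.7491^0.5 = 0.1116.
Overall selectivity = C_P/C_Q = r_Pτ/(r_Qτ) = r_P/r_Q = 12.1.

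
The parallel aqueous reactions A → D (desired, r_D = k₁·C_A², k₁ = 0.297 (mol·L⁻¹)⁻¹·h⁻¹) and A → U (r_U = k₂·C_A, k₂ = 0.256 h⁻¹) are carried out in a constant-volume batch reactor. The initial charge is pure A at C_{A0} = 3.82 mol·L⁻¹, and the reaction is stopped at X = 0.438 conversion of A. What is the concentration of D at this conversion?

1.29 mol·L⁻¹

C_A = C_{A0}(1−X) = 2.147 mol·L⁻¹.
Along a PFR/batch, dC_U/dC_A = −r_U/(r_D+r_U) = −k₂/(k₂+k₁·C_A).
Integrating from C_{A0} to C_A: C_U = (0.256/0.297)·ln[(0.256+0.297·3.82)/(0.256+0.297·2.15)] = 0.8620·ln(1.391/0.8936) = 0.3811 mol·L⁻¹.
Then C_D = (C_{A0}−C_A) − C_U = 1.673 − 0.3811 = 1.292 mol·L⁻¹.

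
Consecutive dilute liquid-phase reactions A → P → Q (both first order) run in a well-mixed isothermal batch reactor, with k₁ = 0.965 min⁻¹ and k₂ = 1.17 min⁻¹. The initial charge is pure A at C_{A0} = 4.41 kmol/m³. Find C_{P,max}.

For a first-order series the maximum intermediate yield is C_{P,max}/C_{A0} = (k₁/k₂)^[k₂/(k₂−k₁)].
= (0.965/1.17)^(1.17/(1.17−0.965)) = (0.8248)^(5.707) = 0.3331.
C_{P,max} = 0.3331×4.41 = 1.47 kmol/m³.

1.47 kmol/m³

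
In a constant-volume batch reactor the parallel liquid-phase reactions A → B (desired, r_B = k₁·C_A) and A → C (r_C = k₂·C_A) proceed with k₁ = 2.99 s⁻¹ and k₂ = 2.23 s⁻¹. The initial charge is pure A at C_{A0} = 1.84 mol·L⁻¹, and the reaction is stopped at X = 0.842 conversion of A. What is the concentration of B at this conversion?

C_A = C_{A0}(1−X) = 0.2907 mol·L⁻¹.
Both paths are first order in A, so the instantaneous fraction to B is constant: dC_B/d(−C_A) = k₁/(k₁+k₂) = 0.5728.
C_B = 0.5728·(C_{A0}−C_A) = 0.5728×1.549 = 0.887 mol·L⁻¹.

0.887 mol·L⁻¹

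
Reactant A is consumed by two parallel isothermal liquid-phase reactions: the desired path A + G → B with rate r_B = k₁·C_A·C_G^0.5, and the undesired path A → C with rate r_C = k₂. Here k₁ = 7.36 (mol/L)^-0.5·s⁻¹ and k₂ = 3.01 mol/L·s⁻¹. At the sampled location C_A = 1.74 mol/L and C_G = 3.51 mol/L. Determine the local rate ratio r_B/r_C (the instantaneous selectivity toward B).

7.97

S_{B/C} = r_B/r_C = (k₁·C_A·C_G^0.5)/(k₂) = (k₁/k₂)·C_A·C_G^0.5.
= (7.36×1.740×3.510^0.5) / (3.01) = 23.99/3.010 = 7.97.
Since the desired path is higher order in A, keeping C_A high (PFR or concentrated feed) favours B.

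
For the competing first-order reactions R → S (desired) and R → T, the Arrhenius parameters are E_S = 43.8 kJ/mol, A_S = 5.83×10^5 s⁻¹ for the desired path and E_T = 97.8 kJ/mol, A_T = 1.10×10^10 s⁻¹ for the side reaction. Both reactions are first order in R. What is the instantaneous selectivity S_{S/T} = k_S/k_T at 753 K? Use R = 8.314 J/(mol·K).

With equal orders, S_{S/T} = k_S/k_T = (A_S/A_T)·exp[(E_T−E_S)/(RT)].
(E_T−E_S)/(RT) = (97.8−43.8)×10³/(8.314×753) = 54000/6260 = 8.626.
k_S/k_T = (5.83×10^5/1.10×10^10)·exp(8.626) = 5.300×10^-5 × 5572 = 0.295.
Since E_S < E_T, lowering the temperature improves selectivity toward S.

0.295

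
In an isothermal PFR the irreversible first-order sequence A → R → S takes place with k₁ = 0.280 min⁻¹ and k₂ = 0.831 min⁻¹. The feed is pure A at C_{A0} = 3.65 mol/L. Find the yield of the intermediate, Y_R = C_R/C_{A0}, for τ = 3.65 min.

0.158

Solving the coupled first-order balances gives C_R(τ) = [k₁/(k₂−k₁)]·C_{A0}·(e^(−k₁τ) − e^(−k₂τ)).
e^(−k₁τ) = e^(−0.280×3.65) = e^(−1.022) = 0.3599; e^(−k₂τ) = e^(−3.033) = 0.04816.
C_R = 0.280×3.65/(0.831−0.280) × (0.3599−0.04816) = 1.855×0.3117 = 0.5782 mol/L.
Y_R = C_R/C_{A0} = 0.5782/3.65 = 0.158.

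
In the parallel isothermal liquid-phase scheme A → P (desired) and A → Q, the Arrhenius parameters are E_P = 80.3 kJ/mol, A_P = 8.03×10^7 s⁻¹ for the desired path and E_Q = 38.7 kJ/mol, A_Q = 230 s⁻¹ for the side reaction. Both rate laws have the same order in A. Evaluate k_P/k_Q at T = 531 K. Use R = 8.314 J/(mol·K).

28.2

With equal orders, S_{P/Q} = k_P/k_Q = (A_P/A_Q)·exp[(E_Q−E_P)/(RT)].
(E_Q−E_P)/(RT) = (38.7−80.3)×10³/(8.314×531) = -41600/4415 = -9.423.
k_P/k_Q = (8.03×10^7/230)·exp(-9.423) = 3.491×10^5 × 8.084×10^-5 = 28.2.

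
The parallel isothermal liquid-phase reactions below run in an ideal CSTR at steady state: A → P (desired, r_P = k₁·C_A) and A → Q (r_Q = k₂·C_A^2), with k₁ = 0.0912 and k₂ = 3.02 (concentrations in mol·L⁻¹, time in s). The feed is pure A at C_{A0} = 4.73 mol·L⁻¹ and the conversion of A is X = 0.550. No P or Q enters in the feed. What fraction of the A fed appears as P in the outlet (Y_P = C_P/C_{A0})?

Exit C_A = C_{A0}(1−X) = 4.73×0.450 = 2.128 mol·L⁻¹.
Rates in a CSTR are evaluated at the outlet concentration: r_P = 0.0912×2.128 = 0.1941, r_Q = 3.02×2.128^2 = 13.68.
Fraction of consumed A going to P: r_P/(r_P+r_Q) = 0.01399.
C_P = 0.01399·C_{A0}·X = 0.01399×4.73×0.550 = 0.0364 mol·L⁻¹; Y_P = C_P/C_{A0} = 0.00769.

0.00769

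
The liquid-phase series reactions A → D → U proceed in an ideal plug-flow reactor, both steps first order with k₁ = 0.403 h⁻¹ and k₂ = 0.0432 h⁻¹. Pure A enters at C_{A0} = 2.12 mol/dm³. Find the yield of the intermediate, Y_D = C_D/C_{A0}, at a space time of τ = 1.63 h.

0.463

Solving the coupled first-order balances gives C_D(τ) = [k₁/(k₂−k₁)]·C_{A0}·(e^(−k₁τ) − e^(−k₂τ)).
e^(−k₁τ) = e^(−0.403×1.63) = e^(−0.6569) = 0.5185; e^(−k₂τ) = e^(−0.07042) = 0.9320.
C_D = 0.403×2.12/(0.0432−0.403) × (0.5185−0.9320) = (-2.375)×(-0.4135) = 0.9820 mol/dm³.
Y_D = C_D/C_{A0} = 0.9820/2.12 = 0.463.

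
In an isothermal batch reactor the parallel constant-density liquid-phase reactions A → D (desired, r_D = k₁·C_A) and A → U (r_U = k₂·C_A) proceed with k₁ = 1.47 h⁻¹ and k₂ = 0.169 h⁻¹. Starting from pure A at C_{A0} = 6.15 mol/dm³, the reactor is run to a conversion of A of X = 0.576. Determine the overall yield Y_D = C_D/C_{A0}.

0.517

C_A = C_{A0}(1−X) = 2.608 mol/dm³.
Both paths are first order in A, so the instantaneous fraction to D is constant: dC_D/d(−C_A) = k₁/(k₁+k₂) = 0.8969.
C_D = 0.8969·(C_{A0}−C_A) = 0.8969×3.542 = 3.18 mol/dm³.
Y_D = C_D/C_{A0} = 3.177/6.15 = 0.517.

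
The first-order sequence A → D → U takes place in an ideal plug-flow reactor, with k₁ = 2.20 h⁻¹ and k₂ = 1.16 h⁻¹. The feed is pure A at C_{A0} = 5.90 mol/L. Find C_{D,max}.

2.89 mol/L

Evaluating C_D at τ_opt = ln(k₂/k₁)/(k₂−k₁) gives C_{D,max}/C_{A0} = (k₁/k₂)^[k₂/(k₂−k₁)].
= (2.20/1.16)^(1.16/(1.16−2.20)) = (1.897)^(-1.115) = 0.4897.
C_{D,max} = 0.4897×5.90 = 2.89 mol/L.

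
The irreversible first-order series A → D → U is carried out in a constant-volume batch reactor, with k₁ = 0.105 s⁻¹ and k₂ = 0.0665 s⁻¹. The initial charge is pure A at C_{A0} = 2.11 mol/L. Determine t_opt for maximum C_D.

For first-order series the maximum of C_D occurs at t_opt = ln(k₂/k₁)/(k₂−k₁).
= ln(0.0665/0.105)/(0.0665−0.105) = ln(0.6333)/-0.03850 = -0.4568/-0.03850 = 11.9 s.

11.9 s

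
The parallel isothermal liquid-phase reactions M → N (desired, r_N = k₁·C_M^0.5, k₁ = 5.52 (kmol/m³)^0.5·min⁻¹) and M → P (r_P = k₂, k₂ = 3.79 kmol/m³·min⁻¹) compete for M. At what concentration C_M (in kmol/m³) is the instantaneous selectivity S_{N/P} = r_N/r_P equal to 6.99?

23.0 kmol/m³

S_{N/P} = (k₁/k₂)·C_M^0.5 ⇒ C_M = (S·k₂/k₁)^(2).
= (6.99×3.79/5.52)^(2) = (4.799)^(2) = 23.0 kmol/m³.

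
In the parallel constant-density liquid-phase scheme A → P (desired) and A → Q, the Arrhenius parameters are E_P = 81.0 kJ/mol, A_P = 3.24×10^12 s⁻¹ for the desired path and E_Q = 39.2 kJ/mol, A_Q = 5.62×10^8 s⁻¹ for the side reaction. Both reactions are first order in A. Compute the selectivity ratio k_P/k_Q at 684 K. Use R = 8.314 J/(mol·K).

3.70

k_P/k_Q = (A_P/A_Q)·exp[−(E_P−E_Q)/(RT)] = (A_P/A_Q)·exp[(E_Q−E_P)/(RT)].
(E_Q−E_P)/(RT) = (39.2−81.0)×10³/(8.314×684) = -41800/5687 = -7.350.
k_P/k_Q = (3.24×10^12/5.62×10^8)·exp(-7.350) = 5765 × 6.423×10^-4 = 3.70.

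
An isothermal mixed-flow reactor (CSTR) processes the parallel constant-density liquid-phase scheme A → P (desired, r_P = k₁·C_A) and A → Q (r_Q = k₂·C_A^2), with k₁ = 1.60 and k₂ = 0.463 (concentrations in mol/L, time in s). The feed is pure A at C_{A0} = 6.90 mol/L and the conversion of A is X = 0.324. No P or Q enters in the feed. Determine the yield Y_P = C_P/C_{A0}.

0.138

Exit C_A = C_{A0}(1−X) = 6.90×0.676 = 4.664 mol/L.
A CSTR operates uniformly at the exit composition, giving r_P = 7.463 and r_Q = 10.07 (each k·C_A^n at C_A = 4.664).
Fraction of consumed A going to P: r_P/(r_P+r_Q) = 0.4256.
C_P = 0.4256·C_{A0}·X = 0.4256×6.90×0.324 = 0.951 mol/L; Y_P = C_P/C_{A0} = 0.138.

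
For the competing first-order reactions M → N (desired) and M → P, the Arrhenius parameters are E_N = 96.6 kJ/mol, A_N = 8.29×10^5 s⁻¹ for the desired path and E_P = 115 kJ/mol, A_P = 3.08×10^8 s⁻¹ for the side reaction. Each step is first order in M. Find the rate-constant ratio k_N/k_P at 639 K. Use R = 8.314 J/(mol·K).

0.0859

With equal orders, S_{N/P} = k_N/k_P = (A_N/A_P)·exp[(E_P−E_N)/(RT)].
(E_P−E_N)/(RT) = (115−96.6)×10³/(8.314×639) = 18400/5313 = 3.463.
k_N/k_P = (8.29×10^5/3.08×10^8)·exp(3.463) = 0.002692 × 31.93 = 0.0859.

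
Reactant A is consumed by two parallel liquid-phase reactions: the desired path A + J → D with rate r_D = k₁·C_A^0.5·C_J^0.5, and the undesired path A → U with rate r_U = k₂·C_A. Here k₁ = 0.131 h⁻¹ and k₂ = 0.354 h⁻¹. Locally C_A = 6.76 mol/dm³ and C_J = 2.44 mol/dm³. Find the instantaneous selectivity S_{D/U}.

0.222

S_{D/U} = r_D/r_U = (k₁·C_A^0.5·C_J^0.5)/(k₂·C_A) = (k₁/k₂)·C_A^-0.5·C_J^0.5.
= (0.131×6.760^0.5×2.440^0.5) / (0.354×6.760) = 0.5320/2.393 = 0.222.
The undesired path is higher order in A, so low C_A (CSTR or dilute feed) favours D.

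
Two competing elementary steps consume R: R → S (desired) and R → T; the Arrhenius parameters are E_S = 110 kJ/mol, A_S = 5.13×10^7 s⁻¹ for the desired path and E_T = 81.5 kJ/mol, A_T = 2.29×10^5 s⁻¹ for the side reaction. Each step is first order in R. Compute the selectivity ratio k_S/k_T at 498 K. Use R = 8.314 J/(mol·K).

0.230

Since both paths have the same order in R, the concentration cancels and S_{S/T} = k_S/k_T = (A_S/A_T)·exp[(E_T−E_S)/(RT)].
(E_T−E_S)/(RT) = (81.5−110)×10³/(8.314×498) = -28500/4140 = -6.883.
k_S/k_T = (5.13×10^7/2.29×10^5)·exp(-6.883) = 224.0 × 0.001025 = 0.230.
Since E_S > E_T, raising the temperature improves selectivity toward S.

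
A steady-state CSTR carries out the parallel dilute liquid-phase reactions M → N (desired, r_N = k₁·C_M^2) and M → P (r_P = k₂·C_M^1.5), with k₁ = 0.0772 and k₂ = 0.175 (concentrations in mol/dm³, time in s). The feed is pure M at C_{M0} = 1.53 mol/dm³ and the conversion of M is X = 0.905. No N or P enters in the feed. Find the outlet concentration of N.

0.199 mol/dm³

Exit C_M = C_{M0}(1−X) = 1.53×0.0950 = 0.1453 mol/dm³.
Rates in a CSTR are evaluated at the outlet concentration: r_N = 0.0772×0.1453^2 = 0.001631, r_P = 0.175×0.1453^1.5 = 0.009698.
Fraction of consumed M going to N: r_N/(r_N+r_P) = 0.1440.
C_N = 0.1440·C_{M0}·X = 0.1440×1.53×0.905 = 0.199 mol/dm³.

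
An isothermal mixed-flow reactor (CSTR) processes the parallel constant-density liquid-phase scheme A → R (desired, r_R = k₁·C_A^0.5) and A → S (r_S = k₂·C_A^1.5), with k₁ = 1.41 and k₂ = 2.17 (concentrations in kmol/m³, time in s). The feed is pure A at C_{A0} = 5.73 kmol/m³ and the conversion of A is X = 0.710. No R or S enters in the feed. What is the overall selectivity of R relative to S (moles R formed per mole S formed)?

Exit C_A = C_{A0}(1−X) = 5.73×0.290 = 1.662 kmol/m³.
In a CSTR the entire volume is at exit conditions, so r_R = 1.41×1.662^0.5 = 1.818 and r_S = 2.17×1.662^1.5 = 4.648.
Overall selectivity = C_R/C_S = r_Rτ/(r_Sτ) = r_R/r_S = 0.391.

0.391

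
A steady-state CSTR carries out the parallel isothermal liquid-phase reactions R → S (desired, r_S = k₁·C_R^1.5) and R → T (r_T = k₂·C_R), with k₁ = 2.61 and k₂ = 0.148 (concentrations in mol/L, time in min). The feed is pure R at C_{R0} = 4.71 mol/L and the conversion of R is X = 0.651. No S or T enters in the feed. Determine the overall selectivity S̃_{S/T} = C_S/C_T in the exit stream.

22.6

Exit C_R = C_{R0}(1−X) = 4.71×0.349 = 1.644 mol/L.
Rates in a CSTR are evaluated at the outlet concentration: r_S = 2.61×1.644^1.5 = 5.501, r_T = 0.148×1.644 = 0.2433.
Overall selectivity = C_S/C_T = r_Sτ/(r_Tτ) = r_S/r_T = 22.6.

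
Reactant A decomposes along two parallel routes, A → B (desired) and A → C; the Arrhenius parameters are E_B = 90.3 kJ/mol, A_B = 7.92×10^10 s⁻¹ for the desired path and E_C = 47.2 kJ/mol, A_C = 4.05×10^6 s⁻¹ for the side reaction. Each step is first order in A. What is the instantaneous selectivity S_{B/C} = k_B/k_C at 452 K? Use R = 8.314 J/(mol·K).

0.204

Since both paths have the same order in A, the concentration cancels and S_{B/C} = k_B/k_C = (A_B/A_C)·exp[(E_C−E_B)/(RT)].
(E_C−E_B)/(RT) = (47.2−90.3)×10³/(8.314×452) = -43100/3758 = -11.47.
k_B/k_C = (7.92×10^10/4.05×10^6)·exp(-11.47) = 19556 × 1.045×10^-5 = 0.204.
Since E_B > E_C, raising the temperature improves selectivity toward B.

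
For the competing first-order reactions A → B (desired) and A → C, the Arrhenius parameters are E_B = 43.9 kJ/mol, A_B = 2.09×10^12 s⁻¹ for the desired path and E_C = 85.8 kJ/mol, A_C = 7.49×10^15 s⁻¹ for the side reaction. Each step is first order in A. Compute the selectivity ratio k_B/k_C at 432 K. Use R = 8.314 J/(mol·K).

32.5

k_B/k_C = (A_B/A_C)·exp[−(E_B−E_C)/(RT)] = (A_B/A_C)·exp[(E_C−E_B)/(RT)].
(E_C−E_B)/(RT) = (85.8−43.9)×10³/(8.314×432) = 41900/3592 = 11.67.
k_B/k_C = (2.09×10^12/7.49×10^15)·exp(11.67) = 2.790×10^-4 × 1.165×10^5 = 32.5.
Since E_B < E_C, lowering the temperature improves selectivity toward B.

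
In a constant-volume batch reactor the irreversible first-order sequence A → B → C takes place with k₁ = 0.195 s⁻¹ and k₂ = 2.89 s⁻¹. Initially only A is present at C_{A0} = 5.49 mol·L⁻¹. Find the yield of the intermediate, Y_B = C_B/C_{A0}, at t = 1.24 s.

0.0548

The intermediate concentration in a first-order A→B→C sequence is C_B = k₁C_{A0}(e^(−k₁t) − e^(−k₂t))/(k₂−k₁).
e^(−k₁t) = e^(−0.195×1.24) = e^(−0.2418) = 0.7852; e^(−k₂t) = e^(−3.584) = 0.02778.
C_B = 0.195×5.49/(2.89−0.195) × (0.7852−0.02778) = 0.3972×0.7574 = 0.3009 mol·L⁻¹.
Y_B = C_B/C_{A0} = 0.3009/5.49 = 0.0548.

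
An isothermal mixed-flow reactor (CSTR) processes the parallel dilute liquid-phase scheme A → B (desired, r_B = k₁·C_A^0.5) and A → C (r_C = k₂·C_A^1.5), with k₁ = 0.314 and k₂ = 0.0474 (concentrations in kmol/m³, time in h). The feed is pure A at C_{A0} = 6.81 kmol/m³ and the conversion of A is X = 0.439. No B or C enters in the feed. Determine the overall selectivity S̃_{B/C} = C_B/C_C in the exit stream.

Exit C_A = C_{A0}(1−X) = 6.81×0.561 = 3.820 kmol/m³.
Rates in a CSTR are evaluated at the outlet concentration: r_B = 0.314×3.820^0.5 = 0.6137, r_C = 0.0474×3.820^1.5 = 0.3540.
Overall selectivity = C_B/C_C = r_Bτ/(r_Cτ) = r_B/r_C = 1.73.

1.73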